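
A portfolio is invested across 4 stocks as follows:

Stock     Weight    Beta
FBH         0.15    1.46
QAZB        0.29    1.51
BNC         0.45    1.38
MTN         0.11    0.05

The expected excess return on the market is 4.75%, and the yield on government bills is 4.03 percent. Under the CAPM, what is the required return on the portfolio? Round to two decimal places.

β_P = Σ w_i β_i = 0.15×1.46 + 0.29×1.51 + 0.45×1.38 + 0.11×0.05 = 1.2834
E(R_P) = R_f + β_P × MRP = 4.03% + 1.2834 × 4.75% = 10.13%

10.13%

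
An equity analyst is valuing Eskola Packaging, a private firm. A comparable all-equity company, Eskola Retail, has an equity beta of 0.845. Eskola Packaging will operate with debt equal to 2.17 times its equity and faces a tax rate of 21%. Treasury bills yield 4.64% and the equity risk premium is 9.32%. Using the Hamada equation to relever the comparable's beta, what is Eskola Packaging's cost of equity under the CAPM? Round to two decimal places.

26.02%

β_L = β_U × [1 + (1 − t)(D/E)] = 0.845 × [1 + (1 − 0.21) × 2.17]
    = 0.845 × [1 + 0.79 × 2.17] = 0.845 × 2.7143 = 2.2936
E(R) = R_f + β_L × MRP = 4.64% + 2.2936 × 9.32% = 26.02%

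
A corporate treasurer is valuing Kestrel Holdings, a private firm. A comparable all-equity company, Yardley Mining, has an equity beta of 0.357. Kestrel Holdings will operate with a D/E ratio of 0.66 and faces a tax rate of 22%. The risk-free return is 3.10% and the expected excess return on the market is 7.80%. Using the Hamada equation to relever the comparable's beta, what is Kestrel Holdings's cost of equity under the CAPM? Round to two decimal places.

7.32%

β_L = β_U × [1 + (1 − t)(D/E)] = 0.357 × [1 + (1 − 0.22) × 0.66]
    = 0.357 × [1 + 0.78 × 0.66] = 0.357 × 1.5148 = 0.5408
E(R) = R_f + β_L × MRP = 3.10% + 0.5408 × 7.80% = 7.32%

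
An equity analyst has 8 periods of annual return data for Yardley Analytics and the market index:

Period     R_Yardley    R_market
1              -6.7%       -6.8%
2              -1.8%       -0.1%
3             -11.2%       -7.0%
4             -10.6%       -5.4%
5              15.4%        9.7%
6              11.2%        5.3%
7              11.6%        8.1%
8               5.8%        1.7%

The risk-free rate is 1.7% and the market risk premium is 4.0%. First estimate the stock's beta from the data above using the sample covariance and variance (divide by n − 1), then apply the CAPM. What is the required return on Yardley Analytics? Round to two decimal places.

7.93%

Mean R_i = (-6.7 − 1.8 − 11.2 − 10.6 + 15.4 + 11.2 + 11.6 + 5.8) / 8 = 1.7125%
Mean R_m = (-6.8 − 0.1 − 7.0 − 5.4 + 9.7 + 5.3 + 8.1 + 1.7) / 8 = 0.6875%
Σ(R_i − R̄_i)(R_m − R̄_m) = 484.5213  ⇒  Cov = 484.5213 / 7 = 69.2173
Σ(R_m − R̄_m)² = 311.3088  ⇒  Var(R_m) = 311.3088 / 7 = 44.4727
β = Cov / Var(R_m) = 69.2173 / 44.4727 = 1.5564
E(R) = R_f + β × MRP = 1.7% + 1.5564 × 4.0% = 7.93%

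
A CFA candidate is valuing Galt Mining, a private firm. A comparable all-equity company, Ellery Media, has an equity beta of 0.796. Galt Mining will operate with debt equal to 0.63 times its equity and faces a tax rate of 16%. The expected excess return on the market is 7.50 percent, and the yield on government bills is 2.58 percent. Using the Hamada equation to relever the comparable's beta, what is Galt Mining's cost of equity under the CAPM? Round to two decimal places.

11.71%

β_L = β_U × [1 + (1 − t)(D/E)] = 0.796 × [1 + (1 − 0.16) × 0.63]
    = 0.796 × [1 + 0.84 × 0.63] = 0.796 × 1.5292 = 1.2172
E(R) = R_f + β_L × MRP = 2.58% + 1.2172 × 7.50% = 11.71%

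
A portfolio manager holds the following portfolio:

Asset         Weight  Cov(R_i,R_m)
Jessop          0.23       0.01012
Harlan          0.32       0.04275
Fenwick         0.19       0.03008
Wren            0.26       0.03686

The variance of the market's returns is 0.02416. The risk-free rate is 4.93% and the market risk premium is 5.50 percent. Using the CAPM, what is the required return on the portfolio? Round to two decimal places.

β_Jessop = 0.01012 / 0.02416 = 0.4189
β_Harlan = 0.04275 / 0.02416 = 1.7695
β_Fenwick = 0.03008 / 0.02416 = 1.2450
β_Wren = 0.03686 / 0.02416 = 1.5257
β_P = Σ w_i β_i = 0.23×0.4189 + 0.32×1.7695 + 0.19×1.2450 + 0.26×1.5257 = 1.2958
E(R_P) = R_f + β_P × MRP = 4.93% + 1.2958 × 5.50% = 12.06%

12.06%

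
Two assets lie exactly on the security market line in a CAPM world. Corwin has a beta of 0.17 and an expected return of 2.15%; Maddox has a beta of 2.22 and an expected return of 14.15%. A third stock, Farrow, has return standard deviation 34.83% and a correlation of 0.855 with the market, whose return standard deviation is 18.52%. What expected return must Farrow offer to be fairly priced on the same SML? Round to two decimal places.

10.57%

MRP = (14.15% − 2.15%) / (2.22 − 0.17) = 5.8537%
R_f = 2.15% − 0.17 × 5.8537% = 1.1549%
β_Farrow = ρ·σ_i/σ_m = 0.855 × 34.83 / 18.52 = 1.6080
E(R_Farrow) = R_f + β × MRP = 1.1549% + 1.6080 × 5.8537% = 10.57%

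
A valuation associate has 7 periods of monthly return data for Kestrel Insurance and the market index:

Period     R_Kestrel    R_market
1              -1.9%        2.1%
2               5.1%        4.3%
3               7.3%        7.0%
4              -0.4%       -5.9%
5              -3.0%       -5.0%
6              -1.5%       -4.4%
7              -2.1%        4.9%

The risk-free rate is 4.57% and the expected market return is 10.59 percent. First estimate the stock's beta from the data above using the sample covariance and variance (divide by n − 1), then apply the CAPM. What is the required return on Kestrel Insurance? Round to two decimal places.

7.38%

Mean R_i = (-1.9 + 5.1 + 7.3 − 0.4 − 3.0 − 1.5 − 2.1) / 7 = 0.5000%
Mean R_m = (2.1 + 4.3 + 7.0 − 5.9 − 5.0 − 4.4 + 4.9) / 7 = 0.4286%
Σ(R_i − R̄_i)(R_m − R̄_m) = 81.2100  ⇒  Cov = 81.2100 / 6 = 13.5350
Σ(R_m − R̄_m)² = 173.7943  ⇒  Var(R_m) = 173.7943 / 6 = 28.9657
β = Cov / Var(R_m) = 13.5350 / 28.9657 = 0.4673
MRP = 10.59% − 4.57% = 6.02%
E(R) = R_f + β × MRP = 4.57% + 0.4673 × 6.02% = 7.38%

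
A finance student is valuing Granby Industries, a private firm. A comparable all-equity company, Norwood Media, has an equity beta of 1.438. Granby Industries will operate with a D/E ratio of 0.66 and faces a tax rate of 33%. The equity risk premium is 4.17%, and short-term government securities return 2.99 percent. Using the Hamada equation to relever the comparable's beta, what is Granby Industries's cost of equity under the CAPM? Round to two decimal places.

β_L = β_U × [1 + (1 − t)(D/E)] = 1.438 × [1 + (1 − 0.33) × 0.66]
    = 1.438 × [1 + 0.67 × 0.66] = 1.438 × 1.4422 = 2.0739
E(R) = R_f + β_L × MRP = 2.99% + 2.0739 × 4.17% = 11.64%

11.64%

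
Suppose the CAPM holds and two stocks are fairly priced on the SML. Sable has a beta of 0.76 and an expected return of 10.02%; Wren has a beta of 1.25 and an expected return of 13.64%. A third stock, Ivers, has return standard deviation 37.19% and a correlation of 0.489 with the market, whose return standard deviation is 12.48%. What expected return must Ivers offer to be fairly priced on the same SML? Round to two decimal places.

MRP = (13.64% − 10.02%) / (1.25 − 0.76) = 7.3878%
R_f = 10.02% − 0.76 × 7.3878% = 4.4053%
β_Ivers = ρ·σ_i/σ_m = 0.489 × 37.19 / 12.48 = 1.4572
E(R_Ivers) = R_f + β × MRP = 4.4053% + 1.4572 × 7.3878% = 15.17%

15.17%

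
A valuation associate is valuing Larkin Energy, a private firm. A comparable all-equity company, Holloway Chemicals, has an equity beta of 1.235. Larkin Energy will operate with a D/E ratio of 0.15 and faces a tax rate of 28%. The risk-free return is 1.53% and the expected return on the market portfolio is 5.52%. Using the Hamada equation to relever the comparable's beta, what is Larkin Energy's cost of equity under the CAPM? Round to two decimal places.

6.99%

β_L = β_U × [1 + (1 − t)(D/E)] = 1.235 × [1 + (1 − 0.28) × 0.15]
    = 1.235 × [1 + 0.72 × 0.15] = 1.235 × 1.1080 = 1.3684
MRP = 5.52% − 1.53% = 3.99%
E(R) = R_f + β_L × MRP = 1.53% + 1.3684 × 3.99% = 6.99%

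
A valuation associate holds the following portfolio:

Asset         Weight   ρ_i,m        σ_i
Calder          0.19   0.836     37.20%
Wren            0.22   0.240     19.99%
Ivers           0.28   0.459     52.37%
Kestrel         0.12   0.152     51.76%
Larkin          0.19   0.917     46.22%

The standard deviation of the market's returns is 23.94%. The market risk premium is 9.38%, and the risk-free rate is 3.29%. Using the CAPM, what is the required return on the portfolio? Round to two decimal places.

12.18%

β_Calder = 0.836 × 37.20% / 23.94% = 1.2990
β_Wren = 0.240 × 19.99% / 23.94% = 0.2004
β_Ivers = 0.459 × 52.37% / 23.94% = 1.0041
β_Kestrel = 0.152 × 51.76% / 23.94% = 0.3286
β_Larkin = 0.917 × 46.22% / 23.94% = 1.7704
β_P = Σ w_i β_i = 0.19×1.2990 + 0.22×0.2004 + 0.28×1.0041 + 0.12×0.3286 + 0.19×1.7704 = 0.9479
E(R_P) = R_f + β_P × MRP = 3.29% + 0.9479 × 9.38% = 12.18%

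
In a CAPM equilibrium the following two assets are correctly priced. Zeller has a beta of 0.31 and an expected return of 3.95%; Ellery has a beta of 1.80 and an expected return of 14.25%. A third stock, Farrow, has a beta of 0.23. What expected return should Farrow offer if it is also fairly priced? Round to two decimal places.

MRP (SML slope) = (14.25% − 3.95%) / (1.80 − 0.31) = 10.30% / 1.49 = 6.9128%
R_f (intercept) = 3.95% − 0.31 × 6.9128% = 1.8070%
E(R_Farrow) = R_f + β × MRP = 1.8070% + 0.23 × 6.9128% = 3.40%

3.40%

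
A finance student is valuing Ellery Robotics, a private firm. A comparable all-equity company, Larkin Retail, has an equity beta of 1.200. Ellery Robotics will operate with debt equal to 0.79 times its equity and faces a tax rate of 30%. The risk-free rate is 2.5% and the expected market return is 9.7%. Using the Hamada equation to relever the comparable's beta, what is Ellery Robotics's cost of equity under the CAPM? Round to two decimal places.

β_L = β_U × [1 + (1 − t)(D/E)] = 1.200 × [1 + (1 − 0.30) × 0.79]
    = 1.200 × [1 + 0.70 × 0.79] = 1.200 × 1.5530 = 1.8636
MRP = 9.7% − 2.5% = 7.20%
E(R) = R_f + β_L × MRP = 2.5% + 1.8636 × 7.2% = 15.92%

15.92%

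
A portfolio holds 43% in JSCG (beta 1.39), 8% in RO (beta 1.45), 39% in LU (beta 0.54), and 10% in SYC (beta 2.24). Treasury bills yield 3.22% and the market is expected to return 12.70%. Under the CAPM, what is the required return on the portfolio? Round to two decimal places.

β_P = Σ w_i β_i = 0.43×1.39 + 0.08×1.45 + 0.39×0.54 + 0.10×2.24 = 1.1483
MRP = 12.70% − 3.22% = 9.48%
E(R_P) = R_f + β_P × MRP = 3.22% + 1.1483 × 9.48% = 14.11%

14.11%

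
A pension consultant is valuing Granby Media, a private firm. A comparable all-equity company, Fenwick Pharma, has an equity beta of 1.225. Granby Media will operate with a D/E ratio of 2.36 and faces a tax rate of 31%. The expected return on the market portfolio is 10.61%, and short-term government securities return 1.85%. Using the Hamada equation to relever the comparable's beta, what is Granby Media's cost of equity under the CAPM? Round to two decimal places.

β_L = β_U × [1 + (1 − t)(D/E)] = 1.225 × [1 + (1 − 0.31) × 2.36]
    = 1.225 × [1 + 0.69 × 2.36] = 1.225 × 2.6284 = 3.2198
MRP = 10.61% − 1.85% = 8.76%
E(R) = R_f + β_L × MRP = 1.85% + 3.2198 × 8.76% = 30.06%

30.06%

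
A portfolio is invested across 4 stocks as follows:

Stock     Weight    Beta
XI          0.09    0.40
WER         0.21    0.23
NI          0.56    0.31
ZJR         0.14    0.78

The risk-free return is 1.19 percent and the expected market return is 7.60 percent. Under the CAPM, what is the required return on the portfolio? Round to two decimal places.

3.54%

β_P = Σ w_i β_i = 0.09×0.40 + 0.21×0.23 + 0.56×0.31 + 0.14×0.78 = 0.3671
MRP = 7.60% − 1.19% = 6.41%
E(R_P) = R_f + β_P × MRP = 1.19% + 0.3671 × 6.41% = 3.54%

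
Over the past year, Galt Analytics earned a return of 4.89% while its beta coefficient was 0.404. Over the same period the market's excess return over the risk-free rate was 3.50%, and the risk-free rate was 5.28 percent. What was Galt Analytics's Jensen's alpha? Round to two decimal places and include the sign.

-1.80%

CAPM benchmark = R_f + β(R_m − R_f) = 5.28% + 0.404 × 3.50% = 6.69400%
α = actual − benchmark = 4.89% − 6.69400% = -1.80%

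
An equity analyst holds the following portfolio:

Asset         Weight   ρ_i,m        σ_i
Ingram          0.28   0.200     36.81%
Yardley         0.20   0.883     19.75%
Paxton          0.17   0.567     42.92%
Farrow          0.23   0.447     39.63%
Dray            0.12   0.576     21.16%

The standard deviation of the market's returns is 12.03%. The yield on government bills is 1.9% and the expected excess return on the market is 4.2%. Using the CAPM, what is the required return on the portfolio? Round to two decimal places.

7.21%

β_Ingram = 0.200 × 36.81% / 12.03% = 0.6120
β_Yardley = 0.883 × 19.75% / 12.03% = 1.4496
β_Paxton = 0.567 × 42.92% / 12.03% = 2.0229
β_Farrow = 0.447 × 39.63% / 12.03% = 1.4725
β_Dray = 0.576 × 21.16% / 12.03% = 1.0131
β_P = Σ w_i β_i = 0.28×0.6120 + 0.20×1.4496 + 0.17×2.0229 + 0.23×1.4725 + 0.12×1.0131 = 1.2654
E(R_P) = R_f + β_P × MRP = 1.9% + 1.2654 × 4.2% = 7.21%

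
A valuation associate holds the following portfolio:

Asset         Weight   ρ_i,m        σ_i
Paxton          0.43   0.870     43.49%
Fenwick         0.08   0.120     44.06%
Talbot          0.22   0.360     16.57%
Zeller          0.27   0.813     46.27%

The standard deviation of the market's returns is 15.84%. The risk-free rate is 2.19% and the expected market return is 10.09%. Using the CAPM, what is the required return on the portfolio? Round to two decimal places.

β_Paxton = 0.870 × 43.49% / 15.84% = 2.3887
β_Fenwick = 0.120 × 44.06% / 15.84% = 0.3338
β_Talbot = 0.360 × 16.57% / 15.84% = 0.3766
β_Zeller = 0.813 × 46.27% / 15.84% = 2.3748
β_P = Σ w_i β_i = 0.43×2.3887 + 0.08×0.3338 + 0.22×0.3766 + 0.27×2.3748 = 1.7779
MRP = 10.09% − 2.19% = 7.90%
E(R_P) = R_f + β_P × MRP = 2.19% + 1.7779 × 7.90% = 16.24%

16.24%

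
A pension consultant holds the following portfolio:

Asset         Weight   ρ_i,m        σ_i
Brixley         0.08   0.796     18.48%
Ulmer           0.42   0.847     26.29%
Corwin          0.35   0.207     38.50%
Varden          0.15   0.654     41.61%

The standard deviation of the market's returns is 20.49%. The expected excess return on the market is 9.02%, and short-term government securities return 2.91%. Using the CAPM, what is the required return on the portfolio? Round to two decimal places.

10.57%

β_Brixley = 0.796 × 18.48% / 20.49% = 0.7179
β_Ulmer = 0.847 × 26.29% / 20.49% = 1.0868
β_Corwin = 0.207 × 38.50% / 20.49% = 0.3889
β_Varden = 0.654 × 41.61% / 20.49% = 1.3281
β_P = Σ w_i β_i = 0.08×0.7179 + 0.42×1.0868 + 0.35×0.3889 + 0.15×1.3281 = 0.8492
E(R_P) = R_f + β_P × MRP = 2.91% + 0.8492 × 9.02% = 10.57%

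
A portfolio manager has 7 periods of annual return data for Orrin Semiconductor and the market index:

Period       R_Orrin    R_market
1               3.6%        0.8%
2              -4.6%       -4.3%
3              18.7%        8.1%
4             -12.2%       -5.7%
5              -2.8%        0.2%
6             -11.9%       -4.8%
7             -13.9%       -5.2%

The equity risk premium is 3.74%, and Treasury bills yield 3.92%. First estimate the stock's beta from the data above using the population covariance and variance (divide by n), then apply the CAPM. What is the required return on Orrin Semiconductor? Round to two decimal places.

Mean R_i = (3.6 − 4.6 + 18.7 − 12.2 − 2.8 − 11.9 − 13.9) / 7 = -3.3000%
Mean R_m = (0.8 − 4.3 + 8.1 − 5.7 + 0.2 − 4.8 − 5.2) / 7 = -1.5571%
Σ(R_i − R̄_i)(R_m − R̄_m) = 336.5400  ⇒  Cov = 336.5400 / 7 = 48.0771
Σ(R_m − R̄_m)² = 150.3771  ⇒  Var(R_m) = 150.3771 / 7 = 21.4824
β = Cov / Var(R_m) = 48.0771 / 21.4824 = 2.2380
E(R) = R_f + β × MRP = 3.92% + 2.2380 × 3.74% = 12.29%

12.29%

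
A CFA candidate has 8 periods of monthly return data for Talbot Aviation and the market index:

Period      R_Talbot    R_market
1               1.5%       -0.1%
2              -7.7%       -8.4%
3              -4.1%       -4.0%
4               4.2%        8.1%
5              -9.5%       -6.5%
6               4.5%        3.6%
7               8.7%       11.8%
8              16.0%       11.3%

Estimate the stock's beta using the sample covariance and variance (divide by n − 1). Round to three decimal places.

Mean R_i = (1.5 − 7.7 − 4.1 + 4.2 − 9.5 + 4.5 + 8.7 + 16.0) / 8 = 1.7000%
Mean R_m = (-0.1 − 8.4 − 4.0 + 8.1 − 6.5 + 3.6 + 11.8 + 11.3) / 8 = 1.9750%
Σ(R_i − R̄_i)(R_m − R̄_m) = 449.5000  ⇒  Cov = 449.5000 / 7 = 64.2143
Σ(R_m − R̄_m)² = 443.1150  ⇒  Var(R_m) = 443.1150 / 7 = 63.3021
β = Cov / Var(R_m) = 64.2143 / 63.3021 = 1.0144

1.014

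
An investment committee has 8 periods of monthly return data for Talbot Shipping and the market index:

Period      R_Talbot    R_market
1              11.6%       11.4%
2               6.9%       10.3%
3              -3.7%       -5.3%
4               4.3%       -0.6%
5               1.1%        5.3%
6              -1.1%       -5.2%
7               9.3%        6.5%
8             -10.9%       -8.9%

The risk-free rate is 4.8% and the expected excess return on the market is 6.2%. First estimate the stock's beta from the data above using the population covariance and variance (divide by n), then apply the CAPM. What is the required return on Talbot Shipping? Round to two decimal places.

10.13%

Mean R_i = (11.6 + 6.9 − 3.7 + 4.3 + 1.1 − 1.1 + 9.3 − 10.9) / 8 = 2.1875%
Mean R_m = (11.4 + 10.3 − 5.3 − 0.6 + 5.3 − 5.2 + 6.5 − 8.9) / 8 = 1.6875%
Σ(R_i − R̄_i)(R_m − R̄_m) = 359.8188  ⇒  Cov = 359.8188 / 8 = 44.9774
Σ(R_m − R̄_m)² = 418.3088  ⇒  Var(R_m) = 418.3088 / 8 = 52.2886
β = Cov / Var(R_m) = 44.9774 / 52.2886 = 0.8602
E(R) = R_f + β × MRP = 4.8% + 0.8602 × 6.2% = 10.13%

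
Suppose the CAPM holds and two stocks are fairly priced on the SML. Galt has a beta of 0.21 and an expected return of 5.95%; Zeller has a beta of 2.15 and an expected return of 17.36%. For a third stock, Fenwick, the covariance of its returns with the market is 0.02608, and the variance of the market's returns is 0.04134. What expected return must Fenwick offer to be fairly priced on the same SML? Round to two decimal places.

8.43%

MRP = (17.36% − 5.95%) / (2.15 − 0.21) = 5.8814%
R_f = 5.95% − 0.21 × 5.8814% = 4.7149%
β_Fenwick = Cov / Var(R_m) = 0.02608 / 0.04134 = 0.6309
E(R_Fenwick) = R_f + β × MRP = 4.7149% + 0.6309 × 5.8814% = 8.43%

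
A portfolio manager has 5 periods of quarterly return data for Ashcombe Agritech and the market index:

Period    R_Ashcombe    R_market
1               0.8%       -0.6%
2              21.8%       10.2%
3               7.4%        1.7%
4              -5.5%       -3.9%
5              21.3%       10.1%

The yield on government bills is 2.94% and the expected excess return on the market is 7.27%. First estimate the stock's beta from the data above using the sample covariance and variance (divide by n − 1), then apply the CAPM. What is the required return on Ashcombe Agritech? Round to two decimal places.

16.78%

Mean R_i = (0.8 + 21.8 + 7.4 − 5.5 + 21.3) / 5 = 9.1600%
Mean R_m = (-0.6 + 10.2 + 1.7 − 3.9 + 10.1) / 5 = 3.5000%
Σ(R_i − R̄_i)(R_m − R̄_m) = 310.7400  ⇒  Cov = 310.7400 / 4 = 77.6850
Σ(R_m − R̄_m)² = 163.2600  ⇒  Var(R_m) = 163.2600 / 4 = 40.8150
β = Cov / Var(R_m) = 77.6850 / 40.8150 = 1.9033
E(R) = R_f + β × MRP = 2.94% + 1.9033 × 7.27% = 16.78%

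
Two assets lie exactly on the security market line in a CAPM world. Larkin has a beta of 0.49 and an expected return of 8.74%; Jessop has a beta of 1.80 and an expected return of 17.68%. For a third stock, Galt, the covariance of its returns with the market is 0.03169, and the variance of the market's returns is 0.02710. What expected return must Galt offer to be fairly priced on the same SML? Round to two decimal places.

MRP = (17.68% − 8.74%) / (1.80 − 0.49) = 6.8244%
R_f = 8.74% − 0.49 × 6.8244% = 5.3960%
β_Galt = Cov / Var(R_m) = 0.03169 / 0.02710 = 1.1694
E(R_Galt) = R_f + β × MRP = 5.3960% + 1.1694 × 6.8244% = 13.38%

13.38%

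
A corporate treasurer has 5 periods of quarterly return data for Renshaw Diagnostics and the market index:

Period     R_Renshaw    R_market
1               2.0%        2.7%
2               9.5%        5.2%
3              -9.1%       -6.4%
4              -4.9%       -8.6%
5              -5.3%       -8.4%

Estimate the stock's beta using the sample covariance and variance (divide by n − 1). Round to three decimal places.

Mean R_i = (2.0 + 9.5 − 9.1 − 4.9 − 5.3) / 5 = -1.5600%
Mean R_m = (2.7 + 5.2 − 6.4 − 8.6 − 8.4) / 5 = -3.1000%
Σ(R_i − R̄_i)(R_m − R̄_m) = 175.5200  ⇒  Cov = 175.5200 / 4 = 43.8800
Σ(R_m − R̄_m)² = 171.7600  ⇒  Var(R_m) = 171.7600 / 4 = 42.9400
β = Cov / Var(R_m) = 43.8800 / 42.9400 = 1.0219

1.022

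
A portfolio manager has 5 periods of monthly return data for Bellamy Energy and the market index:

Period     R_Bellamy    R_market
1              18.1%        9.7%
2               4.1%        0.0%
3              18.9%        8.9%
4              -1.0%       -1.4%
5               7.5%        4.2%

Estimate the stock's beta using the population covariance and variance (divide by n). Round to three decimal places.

Mean R_i = (18.1 + 4.1 + 18.9 − 1.0 + 7.5) / 5 = 9.5200%
Mean R_m = (9.7 + 0.0 + 8.9 − 1.4 + 4.2) / 5 = 4.2800%
Σ(R_i − R̄_i)(R_m − R̄_m) = 172.9520  ⇒  Cov = 172.9520 / 5 = 34.5904
Σ(R_m − R̄_m)² = 101.3080  ⇒  Var(R_m) = 101.3080 / 5 = 20.2616
β = Cov / Var(R_m) = 34.5904 / 20.2616 = 1.7072

1.707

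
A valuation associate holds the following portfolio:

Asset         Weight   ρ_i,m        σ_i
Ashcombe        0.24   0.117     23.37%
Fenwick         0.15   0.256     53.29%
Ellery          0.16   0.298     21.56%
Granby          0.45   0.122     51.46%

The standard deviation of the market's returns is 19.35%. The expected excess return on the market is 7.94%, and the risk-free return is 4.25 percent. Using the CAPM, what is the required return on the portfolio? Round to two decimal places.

β_Ashcombe = 0.117 × 23.37% / 19.35% = 0.1413
β_Fenwick = 0.256 × 53.29% / 19.35% = 0.7050
β_Ellery = 0.298 × 21.56% / 19.35% = 0.3320
β_Granby = 0.122 × 51.46% / 19.35% = 0.3245
β_P = Σ w_i β_i = 0.24×0.1413 + 0.15×0.7050 + 0.16×0.3320 + 0.45×0.3245 = 0.3388
E(R_P) = R_f + β_P × MRP = 4.25% + 0.3388 × 7.94% = 6.94%

6.94%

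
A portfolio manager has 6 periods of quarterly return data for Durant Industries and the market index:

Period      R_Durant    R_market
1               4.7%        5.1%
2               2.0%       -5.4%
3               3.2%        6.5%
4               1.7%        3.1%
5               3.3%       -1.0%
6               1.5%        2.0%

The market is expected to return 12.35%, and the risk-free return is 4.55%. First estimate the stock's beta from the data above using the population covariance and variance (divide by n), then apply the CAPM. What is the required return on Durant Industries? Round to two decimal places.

5.44%

Mean R_i = (4.7 + 2.0 + 3.2 + 1.7 + 3.3 + 1.5) / 6 = 2.7333%
Mean R_m = (5.1 − 5.4 + 6.5 + 3.1 − 1.0 + 2.0) / 6 = 1.7167%
Σ(R_i − R̄_i)(R_m − R̄_m) = 10.7867  ⇒  Cov = 10.7867 / 6 = 1.7978
Σ(R_m − R̄_m)² = 94.3483  ⇒  Var(R_m) = 94.3483 / 6 = 15.7247
β = Cov / Var(R_m) = 1.7978 / 15.7247 = 0.1143
MRP = 12.35% − 4.55% = 7.80%
E(R) = R_f + β × MRP = 4.55% + 0.1143 × 7.80% = 5.44%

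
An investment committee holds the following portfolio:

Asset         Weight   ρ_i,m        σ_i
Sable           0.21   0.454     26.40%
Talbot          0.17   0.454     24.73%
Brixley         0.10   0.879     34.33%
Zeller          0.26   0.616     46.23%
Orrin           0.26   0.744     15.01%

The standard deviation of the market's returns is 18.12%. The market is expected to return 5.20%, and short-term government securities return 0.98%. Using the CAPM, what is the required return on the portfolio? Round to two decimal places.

β_Sable = 0.454 × 26.40% / 18.12% = 0.6615
β_Talbot = 0.454 × 24.73% / 18.12% = 0.6196
β_Brixley = 0.879 × 34.33% / 18.12% = 1.6653
β_Zeller = 0.616 × 46.23% / 18.12% = 1.5716
β_Orrin = 0.744 × 15.01% / 18.12% = 0.6163
β_P = Σ w_i β_i = 0.21×0.6615 + 0.17×0.6196 + 0.10×1.6653 + 0.26×1.5716 + 0.26×0.6163 = 0.9796
MRP = 5.20% − 0.98% = 4.22%
E(R_P) = R_f + β_P × MRP = 0.98% + 0.9796 × 4.22% = 5.11%

5.11%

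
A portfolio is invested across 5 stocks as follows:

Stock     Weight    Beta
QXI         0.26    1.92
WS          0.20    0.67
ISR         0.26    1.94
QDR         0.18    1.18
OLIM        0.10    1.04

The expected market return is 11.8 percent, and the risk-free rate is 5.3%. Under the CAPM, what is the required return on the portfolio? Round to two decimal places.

β_P = Σ w_i β_i = 0.26×1.92 + 0.20×0.67 + 0.26×1.94 + 0.18×1.18 + 0.10×1.04 = 1.4540
MRP = 11.8% − 5.3% = 6.50%
E(R_P) = R_f + β_P × MRP = 5.3% + 1.4540 × 6.5% = 14.75%

14.75%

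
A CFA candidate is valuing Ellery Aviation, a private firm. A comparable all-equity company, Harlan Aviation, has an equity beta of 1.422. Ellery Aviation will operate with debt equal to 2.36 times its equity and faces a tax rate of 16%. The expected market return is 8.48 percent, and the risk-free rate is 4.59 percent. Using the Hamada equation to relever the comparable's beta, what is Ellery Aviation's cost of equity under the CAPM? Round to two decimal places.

21.09%

β_L = β_U × [1 + (1 − t)(D/E)] = 1.422 × [1 + (1 − 0.16) × 2.36]
    = 1.422 × [1 + 0.84 × 2.36] = 1.422 × 2.9824 = 4.2410
MRP = 8.48% − 4.59% = 3.89%
E(R) = R_f + β_L × MRP = 4.59% + 4.2410 × 3.89% = 21.09%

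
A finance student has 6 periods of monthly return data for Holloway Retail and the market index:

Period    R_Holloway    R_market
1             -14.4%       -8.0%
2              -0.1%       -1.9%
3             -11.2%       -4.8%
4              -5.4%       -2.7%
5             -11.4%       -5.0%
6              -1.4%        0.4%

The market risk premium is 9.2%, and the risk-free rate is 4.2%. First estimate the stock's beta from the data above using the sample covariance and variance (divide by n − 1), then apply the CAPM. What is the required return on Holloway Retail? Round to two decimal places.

21.37%

Mean R_i = (-14.4 − 0.1 − 11.2 − 5.4 − 11.4 − 1.4) / 6 = -7.3167%
Mean R_m = (-8.0 − 1.9 − 4.8 − 2.7 − 5.0 + 0.4) / 6 = -3.6667%
Σ(R_i − R̄_i)(R_m − R̄_m) = 79.2033  ⇒  Cov = 79.2033 / 5 = 15.8407
Σ(R_m − R̄_m)² = 42.4333  ⇒  Var(R_m) = 42.4333 / 5 = 8.4867
β = Cov / Var(R_m) = 15.8407 / 8.4867 = 1.8665
E(R) = R_f + β × MRP = 4.2% + 1.8665 × 9.2% = 21.37%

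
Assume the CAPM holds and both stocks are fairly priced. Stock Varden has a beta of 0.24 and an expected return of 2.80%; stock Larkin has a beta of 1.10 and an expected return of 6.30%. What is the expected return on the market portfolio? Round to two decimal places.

5.89%

Both satisfy E(R) = R_f + β·MRP, so the slope of the SML is
MRP = (6.30% − 2.80%) / (1.10 − 0.24) = 3.50% / 0.86 = 4.0698%
R_f = E(R_Varden) − β_Varden·MRP = 2.80% − 0.24 × 4.0698% = 1.8232%
E(R_m) = R_f + MRP = 1.8232% + 4.0698% = 5.89%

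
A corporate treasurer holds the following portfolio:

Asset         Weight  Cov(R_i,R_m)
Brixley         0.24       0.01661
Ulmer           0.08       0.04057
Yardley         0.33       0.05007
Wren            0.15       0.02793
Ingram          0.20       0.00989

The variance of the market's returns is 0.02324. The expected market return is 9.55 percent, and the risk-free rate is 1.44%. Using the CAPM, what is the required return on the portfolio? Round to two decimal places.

11.88%

β_Brixley = 0.01661 / 0.02324 = 0.7147
β_Ulmer = 0.04057 / 0.02324 = 1.7457
β_Yardley = 0.05007 / 0.02324 = 2.1545
β_Wren = 0.02793 / 0.02324 = 1.2018
β_Ingram = 0.00989 / 0.02324 = 0.4256
β_P = Σ w_i β_i = 0.24×0.7147 + 0.08×1.7457 + 0.33×2.1545 + 0.15×1.2018 + 0.20×0.4256 = 1.2876
MRP = 9.55% − 1.44% = 8.11%
E(R_P) = R_f + β_P × MRP = 1.44% + 1.2876 × 8.11% = 11.88%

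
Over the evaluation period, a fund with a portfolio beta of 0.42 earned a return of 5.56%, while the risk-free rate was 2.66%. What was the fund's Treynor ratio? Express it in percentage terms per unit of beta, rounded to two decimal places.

Treynor = (R_P − R_f) / β_P = (5.56% − 2.66%) / 0.4200 = 2.90% / 0.4200 = 6.90%

6.90%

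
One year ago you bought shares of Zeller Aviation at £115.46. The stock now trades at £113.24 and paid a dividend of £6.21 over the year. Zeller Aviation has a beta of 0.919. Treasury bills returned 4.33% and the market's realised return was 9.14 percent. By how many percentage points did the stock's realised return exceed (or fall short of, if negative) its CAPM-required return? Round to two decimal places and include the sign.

Realised HPR = (P1 + D1 − P0) / P0 = (113.24 + 6.21 − 115.46) / 115.46 = 3.99 / 115.46 = 3.4557%
MRP = 9.14% − 4.33% = 4.81%
CAPM required = R_f + β·MRP = 4.33% + 0.919 × 4.81% = 8.75039%
α = realised − required = 3.4557% − 8.75039% = -5.29%

-5.29%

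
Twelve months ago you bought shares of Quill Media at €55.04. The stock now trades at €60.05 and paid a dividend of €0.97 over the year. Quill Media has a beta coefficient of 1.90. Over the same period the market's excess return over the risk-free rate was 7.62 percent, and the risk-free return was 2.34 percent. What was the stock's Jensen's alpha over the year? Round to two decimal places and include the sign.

Realised HPR = (P1 + D1 − P0) / P0 = (60.05 + 0.97 − 55.04) / 55.04 = 5.98 / 55.04 = 10.8648%
CAPM required = R_f + β·MRP = 2.34% + 1.90 × 7.62% = 16.8180%
α = realised − required = 10.8648% − 16.8180% = -5.95%

-5.95%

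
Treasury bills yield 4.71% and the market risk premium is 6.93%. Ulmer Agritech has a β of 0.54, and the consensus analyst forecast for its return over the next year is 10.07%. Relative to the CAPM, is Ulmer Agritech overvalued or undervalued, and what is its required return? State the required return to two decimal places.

Undervalued; required return 8.45%

Required return = R_f + β·MRP = 4.71% + 0.54 × 6.93% = 8.45%
Forecast 10.07% > required 8.45% → the stock plots above the SML → undervalued.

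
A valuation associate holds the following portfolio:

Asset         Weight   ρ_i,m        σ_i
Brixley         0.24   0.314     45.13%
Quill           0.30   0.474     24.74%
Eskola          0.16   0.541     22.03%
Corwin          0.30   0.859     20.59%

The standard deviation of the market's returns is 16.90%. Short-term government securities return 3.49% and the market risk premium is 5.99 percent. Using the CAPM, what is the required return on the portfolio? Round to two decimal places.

β_Brixley = 0.314 × 45.13% / 16.90% = 0.8385
β_Quill = 0.474 × 24.74% / 16.90% = 0.6939
β_Eskola = 0.541 × 22.03% / 16.90% = 0.7052
β_Corwin = 0.859 × 20.59% / 16.90% = 1.0466
β_P = Σ w_i β_i = 0.24×0.8385 + 0.30×0.6939 + 0.16×0.7052 + 0.30×1.0466 = 0.8362
E(R_P) = R_f + β_P × MRP = 3.49% + 0.8362 × 5.99% = 8.50%

8.50%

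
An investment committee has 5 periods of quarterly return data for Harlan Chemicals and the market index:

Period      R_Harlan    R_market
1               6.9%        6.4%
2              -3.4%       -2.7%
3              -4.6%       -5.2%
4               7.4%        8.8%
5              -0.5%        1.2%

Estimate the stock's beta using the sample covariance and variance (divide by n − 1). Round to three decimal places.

Mean R_i = (6.9 − 3.4 − 4.6 + 7.4 − 0.5) / 5 = 1.1600%
Mean R_m = (6.4 − 2.7 − 5.2 + 8.8 + 1.2) / 5 = 1.7000%
Σ(R_i − R̄_i)(R_m − R̄_m) = 131.9200  ⇒  Cov = 131.9200 / 4 = 32.9800
Σ(R_m − R̄_m)² = 139.7200  ⇒  Var(R_m) = 139.7200 / 4 = 34.9300
β = Cov / Var(R_m) = 32.9800 / 34.9300 = 0.9442

0.944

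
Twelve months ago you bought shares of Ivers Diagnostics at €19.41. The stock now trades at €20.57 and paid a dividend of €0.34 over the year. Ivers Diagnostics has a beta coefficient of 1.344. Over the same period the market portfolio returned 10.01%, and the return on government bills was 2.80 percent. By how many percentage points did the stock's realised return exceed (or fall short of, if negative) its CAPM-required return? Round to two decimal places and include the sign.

Realised HPR = (P1 + D1 − P0) / P0 = (20.57 + 0.34 − 19.41) / 19.41 = 1.50 / 19.41 = 7.7280%
MRP = 10.01% − 2.80% = 7.21%
CAPM required = R_f + β·MRP = 2.80% + 1.344 × 7.21% = 12.49024%
α = realised − required = 7.7280% − 12.49024% = -4.76%

-4.76%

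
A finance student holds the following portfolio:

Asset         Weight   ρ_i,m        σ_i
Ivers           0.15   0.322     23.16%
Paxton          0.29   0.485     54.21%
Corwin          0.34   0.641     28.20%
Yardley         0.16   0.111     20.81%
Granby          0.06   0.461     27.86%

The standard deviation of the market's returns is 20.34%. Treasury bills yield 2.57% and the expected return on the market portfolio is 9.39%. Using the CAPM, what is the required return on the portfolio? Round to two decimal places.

β_Ivers = 0.322 × 23.16% / 20.34% = 0.3666
β_Paxton = 0.485 × 54.21% / 20.34% = 1.2926
β_Corwin = 0.641 × 28.20% / 20.34% = 0.8887
β_Yardley = 0.111 × 20.81% / 20.34% = 0.1136
β_Granby = 0.461 × 27.86% / 20.34% = 0.6314
β_P = Σ w_i β_i = 0.15×0.3666 + 0.29×1.2926 + 0.34×0.8887 + 0.16×0.1136 + 0.06×0.6314 = 0.7881
MRP = 9.39% − 2.57% = 6.82%
E(R_P) = R_f + β_P × MRP = 2.57% + 0.7881 × 6.82% = 7.94%

7.94%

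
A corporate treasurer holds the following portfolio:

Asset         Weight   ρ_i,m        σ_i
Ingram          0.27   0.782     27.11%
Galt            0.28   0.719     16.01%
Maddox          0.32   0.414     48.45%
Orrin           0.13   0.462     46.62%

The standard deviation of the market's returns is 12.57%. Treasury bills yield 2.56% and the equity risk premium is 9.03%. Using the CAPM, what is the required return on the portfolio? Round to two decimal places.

β_Ingram = 0.782 × 27.11% / 12.57% = 1.6866
β_Galt = 0.719 × 16.01% / 12.57% = 0.9158
β_Maddox = 0.414 × 48.45% / 12.57% = 1.5957
β_Orrin = 0.462 × 46.62% / 12.57% = 1.7135
β_P = Σ w_i β_i = 0.27×1.6866 + 0.28×0.9158 + 0.32×1.5957 + 0.13×1.7135 = 1.4452
E(R_P) = R_f + β_P × MRP = 2.56% + 1.4452 × 9.03% = 15.61%

15.61%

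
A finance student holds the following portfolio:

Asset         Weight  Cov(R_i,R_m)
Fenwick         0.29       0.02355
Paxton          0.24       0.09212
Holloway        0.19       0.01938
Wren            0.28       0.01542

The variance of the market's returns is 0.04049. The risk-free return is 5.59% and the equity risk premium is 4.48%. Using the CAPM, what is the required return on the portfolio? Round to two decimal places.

β_Fenwick = 0.02355 / 0.04049 = 0.5816
β_Paxton = 0.09212 / 0.04049 = 2.2751
β_Holloway = 0.01938 / 0.04049 = 0.4786
β_Wren = 0.01542 / 0.04049 = 0.3808
β_P = Σ w_i β_i = 0.29×0.5816 + 0.24×2.2751 + 0.19×0.4786 + 0.28×0.3808 = 0.9122
E(R_P) = R_f + β_P × MRP = 5.59% + 0.9122 × 4.48% = 9.68%

9.68%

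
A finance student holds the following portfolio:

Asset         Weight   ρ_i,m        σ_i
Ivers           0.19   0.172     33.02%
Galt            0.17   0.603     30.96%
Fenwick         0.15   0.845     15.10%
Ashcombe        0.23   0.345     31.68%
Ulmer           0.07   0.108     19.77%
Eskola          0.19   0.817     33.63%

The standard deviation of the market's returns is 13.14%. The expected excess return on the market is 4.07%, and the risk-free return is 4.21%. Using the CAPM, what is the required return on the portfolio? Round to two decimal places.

β_Ivers = 0.172 × 33.02% / 13.14% = 0.4322
β_Galt = 0.603 × 30.96% / 13.14% = 1.4208
β_Fenwick = 0.845 × 15.10% / 13.14% = 0.9710
β_Ashcombe = 0.345 × 31.68% / 13.14% = 0.8318
β_Ulmer = 0.108 × 19.77% / 13.14% = 0.1625
β_Eskola = 0.817 × 33.63% / 13.14% = 2.0910
β_P = Σ w_i β_i = 0.19×0.4322 + 0.17×1.4208 + 0.15×0.9710 + 0.23×0.8318 + 0.07×0.1625 + 0.19×2.0910 = 1.0693
E(R_P) = R_f + β_P × MRP = 4.21% + 1.0693 × 4.07% = 8.56%

8.56%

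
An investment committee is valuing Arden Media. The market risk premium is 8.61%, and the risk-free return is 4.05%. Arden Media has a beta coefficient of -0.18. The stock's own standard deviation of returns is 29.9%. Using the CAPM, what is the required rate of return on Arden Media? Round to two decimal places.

2.50%

E(R) = R_f + β × MRP = 4.05% + -0.18 × 8.61% = 2.50%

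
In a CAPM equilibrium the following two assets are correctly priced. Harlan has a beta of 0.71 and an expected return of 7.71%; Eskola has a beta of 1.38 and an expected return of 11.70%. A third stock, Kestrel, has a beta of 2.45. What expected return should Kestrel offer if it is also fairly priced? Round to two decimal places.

18.07%

MRP (SML slope) = (11.70% − 7.71%) / (1.38 − 0.71) = 3.99% / 0.67 = 5.9552%
R_f (intercept) = 7.71% − 0.71 × 5.9552% = 3.4818%
E(R_Kestrel) = R_f + β × MRP = 3.4818% + 2.45 × 5.9552% = 18.07%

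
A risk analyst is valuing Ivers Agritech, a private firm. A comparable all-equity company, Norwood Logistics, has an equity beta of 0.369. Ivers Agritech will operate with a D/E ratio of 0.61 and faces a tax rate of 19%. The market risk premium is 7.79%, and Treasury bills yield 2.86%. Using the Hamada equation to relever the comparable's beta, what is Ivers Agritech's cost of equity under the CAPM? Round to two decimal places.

β_L = β_U × [1 + (1 − t)(D/E)] = 0.369 × [1 + (1 − 0.19) × 0.61]
    = 0.369 × [1 + 0.81 × 0.61] = 0.369 × 1.4941 = 0.5513
E(R) = R_f + β_L × MRP = 2.86% + 0.5513 × 7.79% = 7.15%

7.15%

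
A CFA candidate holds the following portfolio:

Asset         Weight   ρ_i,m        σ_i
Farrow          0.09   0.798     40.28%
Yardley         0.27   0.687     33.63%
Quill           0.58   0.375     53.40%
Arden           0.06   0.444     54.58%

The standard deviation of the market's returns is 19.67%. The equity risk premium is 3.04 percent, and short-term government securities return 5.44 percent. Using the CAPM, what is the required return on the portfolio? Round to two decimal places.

β_Farrow = 0.798 × 40.28% / 19.67% = 1.6341
β_Yardley = 0.687 × 33.63% / 19.67% = 1.1746
β_Quill = 0.375 × 53.40% / 19.67% = 1.0180
β_Arden = 0.444 × 54.58% / 19.67% = 1.2320
β_P = Σ w_i β_i = 0.09×1.6341 + 0.27×1.1746 + 0.58×1.0180 + 0.06×1.2320 = 1.1286
E(R_P) = R_f + β_P × MRP = 5.44% + 1.1286 × 3.04% = 8.87%

8.87%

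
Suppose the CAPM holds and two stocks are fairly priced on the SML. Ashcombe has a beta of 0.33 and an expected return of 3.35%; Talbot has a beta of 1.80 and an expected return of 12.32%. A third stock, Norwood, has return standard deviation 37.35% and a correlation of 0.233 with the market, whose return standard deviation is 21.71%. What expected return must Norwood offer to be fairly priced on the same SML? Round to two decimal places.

MRP = (12.32% − 3.35%) / (1.80 − 0.33) = 6.1020%
R_f = 3.35% − 0.33 × 6.1020% = 1.3363%
β_Norwood = ρ·σ_i/σ_m = 0.233 × 37.35 / 21.71 = 0.4009
E(R_Norwood) = R_f + β × MRP = 1.3363% + 0.4009 × 6.1020% = 3.78%

3.78%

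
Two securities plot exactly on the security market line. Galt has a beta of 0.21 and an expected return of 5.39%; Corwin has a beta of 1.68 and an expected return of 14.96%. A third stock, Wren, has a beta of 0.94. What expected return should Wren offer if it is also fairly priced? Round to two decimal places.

10.14%

MRP (SML slope) = (14.96% − 5.39%) / (1.68 − 0.21) = 9.57% / 1.47 = 6.5102%
R_f (intercept) = 5.39% − 0.21 × 6.5102% = 4.0229%
E(R_Wren) = R_f + β × MRP = 4.0229% + 0.94 × 6.5102% = 10.14%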